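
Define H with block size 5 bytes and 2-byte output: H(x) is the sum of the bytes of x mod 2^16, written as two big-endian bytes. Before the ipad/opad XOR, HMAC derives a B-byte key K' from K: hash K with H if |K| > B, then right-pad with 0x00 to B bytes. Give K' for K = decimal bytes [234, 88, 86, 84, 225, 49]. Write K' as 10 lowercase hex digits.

|K| = 6 > B = 5, so first hash the key.
H(K): sum = 234+88+86+84+225+49 = 766 → 02 fe.
Zero-pad H(K) = 02 fe to 5 bytes: K' = 02 fe 00 00 00.

02fe000000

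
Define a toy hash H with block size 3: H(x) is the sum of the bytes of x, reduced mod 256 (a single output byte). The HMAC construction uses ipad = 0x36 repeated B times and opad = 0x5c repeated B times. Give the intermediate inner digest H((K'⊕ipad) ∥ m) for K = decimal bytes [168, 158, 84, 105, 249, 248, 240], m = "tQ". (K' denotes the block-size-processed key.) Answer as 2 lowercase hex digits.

03

Key decimal bytes [168, 158, 84, 105, 249, 248, 240] = a8 9e 54 69 f9 f8 f0 is 7 bytes > B = 3, so hash it first: H(key) = e4, then zero-pad to 3 bytes: K' = e4 00 00.
K' ⊕ ipad = d2 36 36.
Inner input = d2 36 36 ∥ 74 51.
Inner hash: sum = 210+54+54+116+81 = 515; mod 256 = 3 → 03.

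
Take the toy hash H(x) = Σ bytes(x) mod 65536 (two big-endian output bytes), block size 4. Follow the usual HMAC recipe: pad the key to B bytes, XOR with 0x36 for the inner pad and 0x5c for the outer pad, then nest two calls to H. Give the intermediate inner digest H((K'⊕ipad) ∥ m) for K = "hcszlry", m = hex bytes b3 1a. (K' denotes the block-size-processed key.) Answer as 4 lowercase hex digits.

01a7

Key "hcszlry" = 68 63 73 7a 6c 72 79 is 7 bytes > B = 4, so hash it first: H(key) = 03 0f, then zero-pad to 4 bytes: K' = 03 0f 00 00.
K' ⊕ ipad = 35 39 36 36.
Inner input = 35 39 36 36 ∥ b3 1a.
Inner hash: sum = 53+57+54+54+179+26 = 423 → 01 a7.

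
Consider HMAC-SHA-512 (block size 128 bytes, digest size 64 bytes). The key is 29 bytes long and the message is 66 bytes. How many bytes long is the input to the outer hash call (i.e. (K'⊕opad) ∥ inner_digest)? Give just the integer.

192

Key is 29 ≤ 128 bytes, zero-padded: |K'| = 128.
Outer input = (K'⊕opad) ∥ H(inner) → 128 + 64 = 192 bytes.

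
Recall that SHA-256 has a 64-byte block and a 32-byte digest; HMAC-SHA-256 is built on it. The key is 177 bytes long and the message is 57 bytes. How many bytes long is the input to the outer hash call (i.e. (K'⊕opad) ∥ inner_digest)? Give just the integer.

96

Key is 177 > 64 bytes, so it is hashed to 32 bytes then zero-padded to 64: |K'| = 64.
Outer input = (K'⊕opad) ∥ H(inner) → 64 + 32 = 96 bytes.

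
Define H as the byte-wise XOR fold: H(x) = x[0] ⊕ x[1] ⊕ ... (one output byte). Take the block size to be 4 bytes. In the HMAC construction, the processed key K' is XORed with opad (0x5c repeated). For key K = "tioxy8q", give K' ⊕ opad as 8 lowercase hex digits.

665c5c5c

Key "tioxy8q" = 74 69 6f 78 79 38 71 is 7 bytes > B = 4, so hash it first: H(key) = 3a, then zero-pad to 4 bytes: K' = 3a 00 00 00.
XOR each byte with 0x5c: 3a⊕5c=66, 00⊕5c=5c, 00⊕5c=5c, 00⊕5c=5c.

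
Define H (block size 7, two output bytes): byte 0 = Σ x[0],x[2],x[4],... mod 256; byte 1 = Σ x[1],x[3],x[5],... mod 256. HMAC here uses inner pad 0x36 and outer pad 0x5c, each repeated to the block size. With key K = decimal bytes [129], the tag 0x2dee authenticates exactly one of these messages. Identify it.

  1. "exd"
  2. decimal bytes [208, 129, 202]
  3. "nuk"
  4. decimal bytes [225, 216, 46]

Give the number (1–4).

Key decimal bytes [129] = 81 is 1 byte ≤ B = 7; zero-pad to 7 bytes: K' = 81 00 00 00 00 00 00.
K' ⊕ ipad = b7 36 36 36 36 36 36; K' ⊕ opad = dd 5c 5c 5c 5c 5c 5c.
m1: inner = H(b7 36 36 36 36 36 36 65 78 64) = d1 6b; tag = H(dd 5c 5c 5c 5c 5c 5c d1 6b) = 5ce5
m2: inner = H(b7 36 36 36 36 36 36 d0 81 ca) = da 3c; tag = H(dd 5c 5c 5c 5c 5c 5c da 3c) = 2dee ← matches
m3: inner = H(b7 36 36 36 36 36 36 6e 75 6b) = ce 7b; tag = H(dd 5c 5c 5c 5c 5c 5c ce 7b) = 6ce2
m4: inner = H(b7 36 36 36 36 36 36 e1 d8 2e) = 31 b1; tag = H(dd 5c 5c 5c 5c 5c 5c 31 b1) = a245

2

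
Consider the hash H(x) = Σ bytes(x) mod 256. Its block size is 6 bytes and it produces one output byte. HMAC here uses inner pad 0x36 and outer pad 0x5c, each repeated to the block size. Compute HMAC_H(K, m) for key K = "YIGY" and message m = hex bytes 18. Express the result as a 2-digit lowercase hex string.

Key "YIGY" = 59 49 47 59 is 4 bytes ≤ B = 6; zero-pad to 6 bytes: K' = 59 49 47 59 00 00.
K' ⊕ ipad = 6f 7f 71 6f 36 36.  K' ⊕ opad = 05 15 1b 05 5c 5c.
Inner input = (K'⊕ipad) ∥ m = 6f 7f 71 6f 36 36 ∥ 18.
Inner hash: sum = 111+127+113+111+54+54+24 = 594; mod 256 = 82 → 52.
Outer input = (K'⊕opad) ∥ inner = 05 15 1b 05 5c 5c ∥ 52.
Outer hash (tag): sum = 5+21+27+5+92+92+82 = 324; mod 256 = 68 → 44.

44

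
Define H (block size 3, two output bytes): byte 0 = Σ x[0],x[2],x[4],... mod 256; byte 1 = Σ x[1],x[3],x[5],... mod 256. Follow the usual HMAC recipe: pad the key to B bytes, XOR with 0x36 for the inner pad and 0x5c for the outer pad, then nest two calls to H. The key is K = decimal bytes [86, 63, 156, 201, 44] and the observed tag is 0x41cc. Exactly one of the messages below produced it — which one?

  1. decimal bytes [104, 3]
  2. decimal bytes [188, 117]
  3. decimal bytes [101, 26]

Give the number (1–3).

Key decimal bytes [86, 63, 156, 201, 44] = 56 3f 9c c9 2c is 5 bytes > B = 3, so hash it first: H(key) = 1e 08, then zero-pad to 3 bytes: K' = 1e 08 00.
K' ⊕ ipad = 28 3e 36; K' ⊕ opad = 42 54 5c.
m1: inner = H(28 3e 36 68 03) = 61 a6; tag = H(42 54 5c 61 a6) = 44b5
m2: inner = H(28 3e 36 bc 75) = d3 fa; tag = H(42 54 5c d3 fa) = 9827
m3: inner = H(28 3e 36 65 1a) = 78 a3; tag = H(42 54 5c 78 a3) = 41cc ← matches

3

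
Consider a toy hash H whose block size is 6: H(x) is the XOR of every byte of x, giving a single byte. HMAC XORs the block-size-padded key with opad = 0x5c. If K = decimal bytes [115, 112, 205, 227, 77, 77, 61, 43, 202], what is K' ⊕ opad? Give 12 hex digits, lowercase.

ad5c5c5c5c5c

Key decimal bytes [115, 112, 205, 227, 77, 77, 61, 43, 202] = 73 70 cd e3 4d 4d 3d 2b ca is 9 bytes > B = 6, so hash it first: H(key) = f1, then zero-pad to 6 bytes: K' = f1 00 00 00 00 00.
XOR each byte with 0x5c: f1⊕5c=ad, 00⊕5c=5c, 00⊕5c=5c, 00⊕5c=5c, 00⊕5c=5c, 00⊕5c=5c.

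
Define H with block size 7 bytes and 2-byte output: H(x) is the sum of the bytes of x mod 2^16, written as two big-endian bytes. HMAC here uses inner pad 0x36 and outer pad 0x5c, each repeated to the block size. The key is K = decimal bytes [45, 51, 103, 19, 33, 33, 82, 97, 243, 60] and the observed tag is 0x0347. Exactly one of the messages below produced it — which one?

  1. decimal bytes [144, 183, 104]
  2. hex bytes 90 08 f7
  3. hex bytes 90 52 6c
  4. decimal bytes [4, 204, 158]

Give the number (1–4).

Key decimal bytes [45, 51, 103, 19, 33, 33, 82, 97, 243, 60] = 2d 33 67 13 21 21 52 61 f3 3c is 10 bytes > B = 7, so hash it first: H(key) = 02 fe, then zero-pad to 7 bytes: K' = 02 fe 00 00 00 00 00.
K' ⊕ ipad = 34 c8 36 36 36 36 36; K' ⊕ opad = 5e a2 5c 5c 5c 5c 5c.
m1: inner = H(34 c8 36 36 36 36 36 90 b7 68) = 03 b9; tag = H(5e a2 5c 5c 5c 5c 5c 03 b9) = 0388
m2: inner = H(34 c8 36 36 36 36 36 90 08 f7) = 03 99; tag = H(5e a2 5c 5c 5c 5c 5c 03 99) = 0368
m3: inner = H(34 c8 36 36 36 36 36 90 52 6c) = 03 58; tag = H(5e a2 5c 5c 5c 5c 5c 03 58) = 0327
m4: inner = H(34 c8 36 36 36 36 36 04 cc 9e) = 03 78; tag = H(5e a2 5c 5c 5c 5c 5c 03 78) = 0347 ← matches

4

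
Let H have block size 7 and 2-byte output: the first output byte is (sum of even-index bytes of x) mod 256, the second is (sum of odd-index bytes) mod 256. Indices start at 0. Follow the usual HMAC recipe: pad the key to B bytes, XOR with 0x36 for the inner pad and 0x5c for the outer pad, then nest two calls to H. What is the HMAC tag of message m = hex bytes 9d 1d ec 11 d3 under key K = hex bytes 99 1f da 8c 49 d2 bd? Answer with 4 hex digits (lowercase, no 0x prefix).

6474

Key hex bytes 99 1f da 8c 49 d2 bd is exactly B = 7 bytes: K' = 99 1f da 8c 49 d2 bd.
K' ⊕ ipad = af 29 ec ba 7f e4 8b.  K' ⊕ opad = c5 43 86 d0 15 8e e1.
Inner input = (K'⊕ipad) ∥ m = af 29 ec ba 7f e4 8b ∥ 9d 1d ec 11 d3.
Inner hash: even-index sum = 723 mod 256 = 211; odd-index sum = 1059 mod 256 = 35 → d3 23.
Outer input = (K'⊕opad) ∥ inner = c5 43 86 d0 15 8e e1 ∥ d3 23.
Outer hash (tag): even-index sum = 612 mod 256 = 100; odd-index sum = 628 mod 256 = 116 → 64 74.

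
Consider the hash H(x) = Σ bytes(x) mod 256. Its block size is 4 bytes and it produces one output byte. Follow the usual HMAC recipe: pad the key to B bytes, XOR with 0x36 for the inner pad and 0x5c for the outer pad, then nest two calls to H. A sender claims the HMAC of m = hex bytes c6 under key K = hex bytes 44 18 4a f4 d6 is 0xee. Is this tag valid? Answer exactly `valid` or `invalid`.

Key hex bytes 44 18 4a f4 d6 is 5 bytes > B = 4, so hash it first: H(key) = 70, then zero-pad to 4 bytes: K' = 70 00 00 00.
K' ⊕ ipad = 46 36 36 36; K' ⊕ opad = 2c 5c 5c 5c.
Inner hash: sum = 70+54+54+54+198 = 430; mod 256 = 174 → ae.
Outer hash (recomputed tag): sum = 44+92+92+92+174 = 494; mod 256 = 238 → ee.
Recomputed tag = ee; claimed = ee → match.

valid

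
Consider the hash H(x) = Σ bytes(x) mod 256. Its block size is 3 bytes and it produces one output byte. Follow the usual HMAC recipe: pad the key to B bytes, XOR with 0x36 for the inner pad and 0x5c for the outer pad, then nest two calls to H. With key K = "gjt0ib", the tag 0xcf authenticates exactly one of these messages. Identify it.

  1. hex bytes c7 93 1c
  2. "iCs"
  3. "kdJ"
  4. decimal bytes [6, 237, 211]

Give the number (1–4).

Key "gjt0ib" = 67 6a 74 30 69 62 is 6 bytes > B = 3, so hash it first: H(key) = 40, then zero-pad to 3 bytes: K' = 40 00 00.
K' ⊕ ipad = 76 36 36; K' ⊕ opad = 1c 5c 5c.
m1: inner = H(76 36 36 c7 93 1c) = 58; tag = H(1c 5c 5c 58) = 2c
m2: inner = H(76 36 36 69 43 73) = 01; tag = H(1c 5c 5c 01) = d5
m3: inner = H(76 36 36 6b 64 4a) = fb; tag = H(1c 5c 5c fb) = cf ← matches
m4: inner = H(76 36 36 06 ed d3) = a8; tag = H(1c 5c 5c a8) = 7c

3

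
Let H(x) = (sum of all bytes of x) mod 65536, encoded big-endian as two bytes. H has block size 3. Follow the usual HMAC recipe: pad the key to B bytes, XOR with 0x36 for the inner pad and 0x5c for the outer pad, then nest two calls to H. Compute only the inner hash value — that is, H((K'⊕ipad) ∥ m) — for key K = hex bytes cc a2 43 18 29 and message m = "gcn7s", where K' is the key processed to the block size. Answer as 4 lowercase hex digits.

0313

Key hex bytes cc a2 43 18 29 is 5 bytes > B = 3, so hash it first: H(key) = 01 f2, then zero-pad to 3 bytes: K' = 01 f2 00.
K' ⊕ ipad = 37 c4 36.
Inner input = 37 c4 36 ∥ 67 63 6e 37 73.
Inner hash: sum = 55+196+54+103+99+110+55+115 = 787 → 03 13.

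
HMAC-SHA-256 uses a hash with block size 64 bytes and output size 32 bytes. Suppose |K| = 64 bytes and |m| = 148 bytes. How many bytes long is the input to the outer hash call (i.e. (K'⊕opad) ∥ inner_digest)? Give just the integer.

Key is 64 ≤ 64 bytes, zero-padded: |K'| = 64.
Outer input = (K'⊕opad) ∥ H(inner) → 64 + 32 = 96 bytes.

96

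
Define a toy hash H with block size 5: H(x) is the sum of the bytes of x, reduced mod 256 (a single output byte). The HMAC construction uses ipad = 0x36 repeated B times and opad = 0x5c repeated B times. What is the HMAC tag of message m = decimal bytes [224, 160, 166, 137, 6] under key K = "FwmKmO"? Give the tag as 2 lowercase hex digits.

Key "FwmKmO" = 46 77 6d 4b 6d 4f is 6 bytes > B = 5, so hash it first: H(key) = 31, then zero-pad to 5 bytes: K' = 31 00 00 00 00.
K' ⊕ ipad = 07 36 36 36 36.  K' ⊕ opad = 6d 5c 5c 5c 5c.
Inner input = (K'⊕ipad) ∥ m = 07 36 36 36 36 ∥ e0 a0 a6 89 06.
Inner hash: sum = 7+54+54+54+54+224+160+166+137+6 = 916; mod 256 = 148 → 94.
Outer input = (K'⊕opad) ∥ inner = 6d 5c 5c 5c 5c ∥ 94.
Outer hash (tag): sum = 109+92+92+92+92+148 = 625; mod 256 = 113 → 71.

71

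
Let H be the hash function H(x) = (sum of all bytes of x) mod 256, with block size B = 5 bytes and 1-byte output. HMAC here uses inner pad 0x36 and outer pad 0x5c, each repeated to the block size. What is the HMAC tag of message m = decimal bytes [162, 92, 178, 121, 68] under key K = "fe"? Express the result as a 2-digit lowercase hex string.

Key "fe" = 66 65 is 2 bytes ≤ B = 5; zero-pad to 5 bytes: K' = 66 65 00 00 00.
K' ⊕ ipad = 50 53 36 36 36.  K' ⊕ opad = 3a 39 5c 5c 5c.
Inner input = (K'⊕ipad) ∥ m = 50 53 36 36 36 ∥ a2 5c b2 79 44.
Inner hash: sum = 80+83+54+54+54+162+92+178+121+68 = 946; mod 256 = 178 → b2.
Outer input = (K'⊕opad) ∥ inner = 3a 39 5c 5c 5c ∥ b2.
Outer hash (tag): sum = 58+57+92+92+92+178 = 569; mod 256 = 57 → 39.

39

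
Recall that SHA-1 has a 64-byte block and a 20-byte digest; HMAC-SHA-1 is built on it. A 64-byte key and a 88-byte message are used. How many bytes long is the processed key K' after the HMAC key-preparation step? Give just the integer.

64

Key is 64 ≤ 64 bytes, zero-padded: |K'| = 64.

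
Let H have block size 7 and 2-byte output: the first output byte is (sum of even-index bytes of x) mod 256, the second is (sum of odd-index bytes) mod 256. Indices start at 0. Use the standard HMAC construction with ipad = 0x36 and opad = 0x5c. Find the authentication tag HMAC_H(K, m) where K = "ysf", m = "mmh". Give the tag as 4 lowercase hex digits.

Key "ysf" = 79 73 66 is 3 bytes ≤ B = 7; zero-pad to 7 bytes: K' = 79 73 66 00 00 00 00.
K' ⊕ ipad = 4f 45 50 36 36 36 36.  K' ⊕ opad = 25 2f 3a 5c 5c 5c 5c.
Inner input = (K'⊕ipad) ∥ m = 4f 45 50 36 36 36 36 ∥ 6d 6d 68.
Inner hash: even-index sum = 376 mod 256 = 120; odd-index sum = 390 mod 256 = 134 → 78 86.
Outer input = (K'⊕opad) ∥ inner = 25 2f 3a 5c 5c 5c 5c ∥ 78 86.
Outer hash (tag): even-index sum = 413 mod 256 = 157; odd-index sum = 351 mod 256 = 95 → 9d 5f.

9d5f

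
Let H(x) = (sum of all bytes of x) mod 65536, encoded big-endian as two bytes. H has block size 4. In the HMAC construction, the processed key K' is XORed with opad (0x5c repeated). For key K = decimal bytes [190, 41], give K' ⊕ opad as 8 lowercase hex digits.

e2755c5c

Key decimal bytes [190, 41] = be 29 is 2 bytes ≤ B = 4; zero-pad to 4 bytes: K' = be 29 00 00.
XOR each byte with 0x5c: be⊕5c=e2, 29⊕5c=75, 00⊕5c=5c, 00⊕5c=5c.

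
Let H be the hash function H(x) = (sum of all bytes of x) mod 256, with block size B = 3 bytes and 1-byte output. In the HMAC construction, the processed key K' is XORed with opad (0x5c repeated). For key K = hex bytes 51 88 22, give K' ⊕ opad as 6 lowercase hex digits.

Key hex bytes 51 88 22 is exactly B = 3 bytes: K' = 51 88 22.
XOR each byte with 0x5c: 51⊕5c=0d, 88⊕5c=d4, 22⊕5c=7e.

0dd47e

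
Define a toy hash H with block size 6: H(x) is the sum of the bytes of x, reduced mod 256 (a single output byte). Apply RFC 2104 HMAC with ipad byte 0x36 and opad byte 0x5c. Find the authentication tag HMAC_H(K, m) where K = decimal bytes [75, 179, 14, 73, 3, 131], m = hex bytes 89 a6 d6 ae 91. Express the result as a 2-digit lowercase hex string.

Key decimal bytes [75, 179, 14, 73, 3, 131] = 4b b3 0e 49 03 83 is exactly B = 6 bytes: K' = 4b b3 0e 49 03 83.
K' ⊕ ipad = 7d 85 38 7f 35 b5.  K' ⊕ opad = 17 ef 52 15 5f df.
Inner input = (K'⊕ipad) ∥ m = 7d 85 38 7f 35 b5 ∥ 89 a6 d6 ae 91.
Inner hash: sum = 125+133+56+127+53+181+137+166+214+174+145 = 1511; mod 256 = 231 → e7.
Outer input = (K'⊕opad) ∥ inner = 17 ef 52 15 5f df ∥ e7.
Outer hash (tag): sum = 23+239+82+21+95+223+231 = 914; mod 256 = 146 → 92.

92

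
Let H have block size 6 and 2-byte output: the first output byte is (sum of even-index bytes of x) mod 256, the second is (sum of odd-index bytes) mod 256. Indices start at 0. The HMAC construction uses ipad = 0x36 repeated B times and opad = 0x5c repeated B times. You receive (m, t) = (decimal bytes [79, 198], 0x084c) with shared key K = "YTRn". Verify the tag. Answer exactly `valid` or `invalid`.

invalid

Key "YTRn" = 59 54 52 6e is 4 bytes ≤ B = 6; zero-pad to 6 bytes: K' = 59 54 52 6e 00 00.
K' ⊕ ipad = 6f 62 64 58 36 36; K' ⊕ opad = 05 08 0e 32 5c 5c.
Inner hash: even-index sum = 344 mod 256 = 88; odd-index sum = 438 mod 256 = 182 → 58 b6.
Outer hash (recomputed tag): even-index sum = 199 mod 256 = 199; odd-index sum = 332 mod 256 = 76 → c7 4c.
Recomputed tag = c74c; claimed = 084c → mismatch.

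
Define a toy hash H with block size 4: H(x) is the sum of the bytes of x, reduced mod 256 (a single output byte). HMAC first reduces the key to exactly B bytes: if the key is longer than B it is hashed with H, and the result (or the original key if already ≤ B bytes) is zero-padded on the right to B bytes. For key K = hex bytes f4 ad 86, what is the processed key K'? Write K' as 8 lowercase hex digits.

f4ad8600

Key hex bytes f4 ad 86 is 3 bytes ≤ B = 4; zero-pad to 4 bytes: K' = f4 ad 86 00.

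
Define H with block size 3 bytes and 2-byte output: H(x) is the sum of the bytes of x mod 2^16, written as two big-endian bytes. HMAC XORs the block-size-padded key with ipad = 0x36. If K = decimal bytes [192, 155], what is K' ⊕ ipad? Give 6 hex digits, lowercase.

Key decimal bytes [192, 155] = c0 9b is 2 bytes ≤ B = 3; zero-pad to 3 bytes: K' = c0 9b 00.
XOR each byte with 0x36: c0⊕36=f6, 9b⊕36=ad, 00⊕36=36.

f6ad36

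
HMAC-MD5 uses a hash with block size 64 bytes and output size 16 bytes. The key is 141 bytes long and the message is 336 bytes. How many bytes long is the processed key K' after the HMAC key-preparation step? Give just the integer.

Key is 141 > 64 bytes, so it is hashed to 16 bytes then zero-padded to 64: |K'| = 64.

64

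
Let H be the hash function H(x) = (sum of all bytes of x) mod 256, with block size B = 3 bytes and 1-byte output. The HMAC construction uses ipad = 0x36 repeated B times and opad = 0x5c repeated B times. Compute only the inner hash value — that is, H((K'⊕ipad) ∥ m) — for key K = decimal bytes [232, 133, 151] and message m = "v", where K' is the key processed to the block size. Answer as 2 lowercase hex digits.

a8

Key decimal bytes [232, 133, 151] = e8 85 97 is exactly B = 3 bytes: K' = e8 85 97.
K' ⊕ ipad = de b3 a1.
Inner input = de b3 a1 ∥ 76.
Inner hash: sum = 222+179+161+118 = 680; mod 256 = 168 → a8.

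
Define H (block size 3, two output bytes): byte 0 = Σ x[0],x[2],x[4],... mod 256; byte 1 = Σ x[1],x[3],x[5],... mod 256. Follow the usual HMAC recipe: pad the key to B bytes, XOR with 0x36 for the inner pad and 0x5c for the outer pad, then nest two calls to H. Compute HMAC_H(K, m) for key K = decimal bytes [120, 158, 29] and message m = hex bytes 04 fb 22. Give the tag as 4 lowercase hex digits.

Key decimal bytes [120, 158, 29] = 78 9e 1d is exactly B = 3 bytes: K' = 78 9e 1d.
K' ⊕ ipad = 4e a8 2b.  K' ⊕ opad = 24 c2 41.
Inner input = (K'⊕ipad) ∥ m = 4e a8 2b ∥ 04 fb 22.
Inner hash: even-index sum = 372 mod 256 = 116; odd-index sum = 206 mod 256 = 206 → 74 ce.
Outer input = (K'⊕opad) ∥ inner = 24 c2 41 ∥ 74 ce.
Outer hash (tag): even-index sum = 307 mod 256 = 51; odd-index sum = 310 mod 256 = 54 → 33 36.

3336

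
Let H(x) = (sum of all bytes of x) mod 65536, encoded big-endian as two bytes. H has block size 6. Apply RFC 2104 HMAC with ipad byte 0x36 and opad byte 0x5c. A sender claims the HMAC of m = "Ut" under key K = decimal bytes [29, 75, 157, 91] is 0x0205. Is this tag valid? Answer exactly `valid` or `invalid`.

Key decimal bytes [29, 75, 157, 91] = 1d 4b 9d 5b is 4 bytes ≤ B = 6; zero-pad to 6 bytes: K' = 1d 4b 9d 5b 00 00.
K' ⊕ ipad = 2b 7d ab 6d 36 36; K' ⊕ opad = 41 17 c1 07 5c 5c.
Inner hash: sum = 43+125+171+109+54+54+85+116 = 757 → 02 f5.
Outer hash (recomputed tag): sum = 65+23+193+7+92+92+2+245 = 719 → 02 cf.
Recomputed tag = 02cf; claimed = 0205 → mismatch.

invalid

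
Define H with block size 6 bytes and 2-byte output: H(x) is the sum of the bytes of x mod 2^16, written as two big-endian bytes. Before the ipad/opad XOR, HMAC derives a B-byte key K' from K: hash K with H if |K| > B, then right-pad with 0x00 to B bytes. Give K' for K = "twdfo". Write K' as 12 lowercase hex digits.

747764666f00

Key "twdfo" = 74 77 64 66 6f is 5 bytes ≤ B = 6; zero-pad to 6 bytes: K' = 74 77 64 66 6f 00.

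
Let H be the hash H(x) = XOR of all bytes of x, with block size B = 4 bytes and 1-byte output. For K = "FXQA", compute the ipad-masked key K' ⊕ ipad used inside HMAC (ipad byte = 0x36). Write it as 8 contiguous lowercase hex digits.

Key "FXQA" = 46 58 51 41 is exactly B = 4 bytes: K' = 46 58 51 41.
XOR each byte with 0x36: 46⊕36=70, 58⊕36=6e, 51⊕36=67, 41⊕36=77.

706e6777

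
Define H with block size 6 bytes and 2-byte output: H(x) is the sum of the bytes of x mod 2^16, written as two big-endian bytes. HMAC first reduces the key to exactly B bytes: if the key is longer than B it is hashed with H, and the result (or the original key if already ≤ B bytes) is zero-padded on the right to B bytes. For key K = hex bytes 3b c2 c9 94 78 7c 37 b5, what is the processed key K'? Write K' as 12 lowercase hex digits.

|K| = 8 > B = 6, so first hash the key.
H(K): sum = 59+194+201+148+120+124+55+181 = 1082 → 04 3a.
Zero-pad H(K) = 04 3a to 6 bytes: K' = 04 3a 00 00 00 00.

043a00000000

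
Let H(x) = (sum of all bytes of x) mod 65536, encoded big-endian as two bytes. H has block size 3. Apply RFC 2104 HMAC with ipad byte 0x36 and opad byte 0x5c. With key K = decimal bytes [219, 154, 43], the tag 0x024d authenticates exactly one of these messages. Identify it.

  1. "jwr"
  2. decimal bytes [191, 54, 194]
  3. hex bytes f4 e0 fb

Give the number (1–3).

Key decimal bytes [219, 154, 43] = db 9a 2b is exactly B = 3 bytes: K' = db 9a 2b.
K' ⊕ ipad = ed ac 1d; K' ⊕ opad = 87 c6 77.
m1: inner = H(ed ac 1d 6a 77 72) = 03 09; tag = H(87 c6 77 03 09) = 01d0
m2: inner = H(ed ac 1d bf 36 c2) = 03 6d; tag = H(87 c6 77 03 6d) = 0234
m3: inner = H(ed ac 1d f4 e0 fb) = 04 85; tag = H(87 c6 77 04 85) = 024d ← matches

3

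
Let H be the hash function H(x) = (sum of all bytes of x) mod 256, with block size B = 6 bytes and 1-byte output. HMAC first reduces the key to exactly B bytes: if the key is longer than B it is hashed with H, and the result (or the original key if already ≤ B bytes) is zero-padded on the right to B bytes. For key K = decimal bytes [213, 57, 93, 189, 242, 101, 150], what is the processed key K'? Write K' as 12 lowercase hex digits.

|K| = 7 > B = 6, so first hash the key.
H(K): sum = 213+57+93+189+242+101+150 = 1045; mod 256 = 21 → 15.
Zero-pad H(K) = 15 to 6 bytes: K' = 15 00 00 00 00 00.

150000000000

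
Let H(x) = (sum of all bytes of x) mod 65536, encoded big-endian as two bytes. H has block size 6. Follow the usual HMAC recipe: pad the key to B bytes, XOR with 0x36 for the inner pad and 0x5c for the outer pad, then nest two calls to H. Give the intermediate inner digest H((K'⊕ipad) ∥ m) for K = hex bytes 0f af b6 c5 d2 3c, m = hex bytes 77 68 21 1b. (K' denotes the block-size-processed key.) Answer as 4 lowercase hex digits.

044e

Key hex bytes 0f af b6 c5 d2 3c is exactly B = 6 bytes: K' = 0f af b6 c5 d2 3c.
K' ⊕ ipad = 39 99 80 f3 e4 0a.
Inner input = 39 99 80 f3 e4 0a ∥ 77 68 21 1b.
Inner hash: sum = 57+153+128+243+228+10+119+104+33+27 = 1102 → 04 4e.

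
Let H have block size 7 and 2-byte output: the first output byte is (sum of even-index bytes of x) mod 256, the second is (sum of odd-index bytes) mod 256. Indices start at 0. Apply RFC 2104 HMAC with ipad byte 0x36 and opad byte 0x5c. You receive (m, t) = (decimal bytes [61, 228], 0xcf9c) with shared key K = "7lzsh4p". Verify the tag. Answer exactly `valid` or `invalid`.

Key "7lzsh4p" = 37 6c 7a 73 68 34 70 is exactly B = 7 bytes: K' = 37 6c 7a 73 68 34 70.
K' ⊕ ipad = 01 5a 4c 45 5e 02 46; K' ⊕ opad = 6b 30 26 2f 34 68 2c.
Inner hash: even-index sum = 469 mod 256 = 213; odd-index sum = 222 mod 256 = 222 → d5 de.
Outer hash (recomputed tag): even-index sum = 463 mod 256 = 207; odd-index sum = 412 mod 256 = 156 → cf 9c.
Recomputed tag = cf9c; claimed = cf9c → match.

valid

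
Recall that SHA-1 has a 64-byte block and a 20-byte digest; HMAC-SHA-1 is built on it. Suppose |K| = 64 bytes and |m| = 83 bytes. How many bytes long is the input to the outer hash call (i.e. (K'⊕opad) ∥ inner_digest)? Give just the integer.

Key is 64 ≤ 64 bytes, zero-padded: |K'| = 64.
Outer input = (K'⊕opad) ∥ H(inner) → 64 + 20 = 84 bytes.

84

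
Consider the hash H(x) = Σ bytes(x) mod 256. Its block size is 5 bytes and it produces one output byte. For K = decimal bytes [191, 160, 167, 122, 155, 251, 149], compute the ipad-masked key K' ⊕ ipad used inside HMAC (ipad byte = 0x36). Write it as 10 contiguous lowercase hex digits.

9d36363636

Key decimal bytes [191, 160, 167, 122, 155, 251, 149] = bf a0 a7 7a 9b fb 95 is 7 bytes > B = 5, so hash it first: H(key) = ab, then zero-pad to 5 bytes: K' = ab 00 00 00 00.
XOR each byte with 0x36: ab⊕36=9d, 00⊕36=36, 00⊕36=36, 00⊕36=36, 00⊕36=36.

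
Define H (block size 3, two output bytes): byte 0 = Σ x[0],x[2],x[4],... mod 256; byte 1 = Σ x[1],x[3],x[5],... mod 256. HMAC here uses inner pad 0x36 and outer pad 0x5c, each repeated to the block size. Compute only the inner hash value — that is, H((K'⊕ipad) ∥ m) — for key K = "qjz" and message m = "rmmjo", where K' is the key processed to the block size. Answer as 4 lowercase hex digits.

6aaa

Key "qjz" = 71 6a 7a is exactly B = 3 bytes: K' = 71 6a 7a.
K' ⊕ ipad = 47 5c 4c.
Inner input = 47 5c 4c ∥ 72 6d 6d 6a 6f.
Inner hash: even-index sum = 362 mod 256 = 106; odd-index sum = 426 mod 256 = 170 → 6a aa.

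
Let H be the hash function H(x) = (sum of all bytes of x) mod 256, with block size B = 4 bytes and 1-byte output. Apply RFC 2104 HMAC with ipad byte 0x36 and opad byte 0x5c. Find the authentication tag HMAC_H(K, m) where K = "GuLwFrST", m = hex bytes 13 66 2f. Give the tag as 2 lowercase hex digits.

c8

Key "GuLwFrST" = 47 75 4c 77 46 72 53 54 is 8 bytes > B = 4, so hash it first: H(key) = de, then zero-pad to 4 bytes: K' = de 00 00 00.
K' ⊕ ipad = e8 36 36 36.  K' ⊕ opad = 82 5c 5c 5c.
Inner input = (K'⊕ipad) ∥ m = e8 36 36 36 ∥ 13 66 2f.
Inner hash: sum = 232+54+54+54+19+102+47 = 562; mod 256 = 50 → 32.
Outer input = (K'⊕opad) ∥ inner = 82 5c 5c 5c ∥ 32.
Outer hash (tag): sum = 130+92+92+92+50 = 456; mod 256 = 200 → c8.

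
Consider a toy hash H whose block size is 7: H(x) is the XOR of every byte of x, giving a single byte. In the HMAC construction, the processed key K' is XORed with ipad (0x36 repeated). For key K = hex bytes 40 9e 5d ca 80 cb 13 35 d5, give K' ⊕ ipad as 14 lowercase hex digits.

c7363636363636

Key hex bytes 40 9e 5d ca 80 cb 13 35 d5 is 9 bytes > B = 7, so hash it first: H(key) = f1, then zero-pad to 7 bytes: K' = f1 00 00 00 00 00 00.
XOR each byte with 0x36: f1⊕36=c7, 00⊕36=36, 00⊕36=36, 00⊕36=36, 00⊕36=36, 00⊕36=36, 00⊕36=36.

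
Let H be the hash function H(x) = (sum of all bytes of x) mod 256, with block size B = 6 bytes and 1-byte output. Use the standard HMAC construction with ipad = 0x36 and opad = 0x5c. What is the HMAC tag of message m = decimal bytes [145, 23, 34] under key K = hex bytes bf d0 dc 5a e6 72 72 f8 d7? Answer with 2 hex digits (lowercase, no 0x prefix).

0e

Key hex bytes bf d0 dc 5a e6 72 72 f8 d7 is 9 bytes > B = 6, so hash it first: H(key) = 5e, then zero-pad to 6 bytes: K' = 5e 00 00 00 00 00.
K' ⊕ ipad = 68 36 36 36 36 36.  K' ⊕ opad = 02 5c 5c 5c 5c 5c.
Inner input = (K'⊕ipad) ∥ m = 68 36 36 36 36 36 ∥ 91 17 22.
Inner hash: sum = 104+54+54+54+54+54+145+23+34 = 576; mod 256 = 64 → 40.
Outer input = (K'⊕opad) ∥ inner = 02 5c 5c 5c 5c 5c ∥ 40.
Outer hash (tag): sum = 2+92+92+92+92+92+64 = 526; mod 256 = 14 → 0e.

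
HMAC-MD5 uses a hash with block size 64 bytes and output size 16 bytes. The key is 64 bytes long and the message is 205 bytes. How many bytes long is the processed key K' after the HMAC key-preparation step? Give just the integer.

Key is 64 ≤ 64 bytes, zero-padded: |K'| = 64.

64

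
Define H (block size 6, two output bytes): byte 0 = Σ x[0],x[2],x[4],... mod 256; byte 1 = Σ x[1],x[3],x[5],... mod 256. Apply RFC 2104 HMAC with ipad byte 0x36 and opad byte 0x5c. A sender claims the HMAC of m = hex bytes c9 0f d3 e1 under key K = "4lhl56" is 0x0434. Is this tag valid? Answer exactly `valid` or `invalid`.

Key "4lhl56" = 34 6c 68 6c 35 36 is exactly B = 6 bytes: K' = 34 6c 68 6c 35 36.
K' ⊕ ipad = 02 5a 5e 5a 03 00; K' ⊕ opad = 68 30 34 30 69 6a.
Inner hash: even-index sum = 511 mod 256 = 255; odd-index sum = 420 mod 256 = 164 → ff a4.
Outer hash (recomputed tag): even-index sum = 516 mod 256 = 4; odd-index sum = 366 mod 256 = 110 → 04 6e.
Recomputed tag = 046e; claimed = 0434 → mismatch.

invalid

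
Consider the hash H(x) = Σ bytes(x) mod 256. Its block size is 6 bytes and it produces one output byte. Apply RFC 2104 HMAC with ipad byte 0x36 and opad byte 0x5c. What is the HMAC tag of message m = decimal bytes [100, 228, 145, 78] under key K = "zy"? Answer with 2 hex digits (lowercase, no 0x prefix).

55

Key "zy" = 7a 79 is 2 bytes ≤ B = 6; zero-pad to 6 bytes: K' = 7a 79 00 00 00 00.
K' ⊕ ipad = 4c 4f 36 36 36 36.  K' ⊕ opad = 26 25 5c 5c 5c 5c.
Inner input = (K'⊕ipad) ∥ m = 4c 4f 36 36 36 36 ∥ 64 e4 91 4e.
Inner hash: sum = 76+79+54+54+54+54+100+228+145+78 = 922; mod 256 = 154 → 9a.
Outer input = (K'⊕opad) ∥ inner = 26 25 5c 5c 5c 5c ∥ 9a.
Outer hash (tag): sum = 38+37+92+92+92+92+154 = 597; mod 256 = 85 → 55.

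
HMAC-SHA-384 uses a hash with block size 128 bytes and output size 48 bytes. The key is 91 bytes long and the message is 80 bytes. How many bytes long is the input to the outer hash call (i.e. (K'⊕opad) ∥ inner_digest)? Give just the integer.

176

Key is 91 ≤ 128 bytes, zero-padded: |K'| = 128.
Outer input = (K'⊕opad) ∥ H(inner) → 128 + 48 = 176 bytes.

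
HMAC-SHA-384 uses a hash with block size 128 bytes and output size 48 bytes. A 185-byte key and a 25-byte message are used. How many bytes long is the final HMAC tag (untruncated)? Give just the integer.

The tag is one SHA-384 digest: 48 bytes.

48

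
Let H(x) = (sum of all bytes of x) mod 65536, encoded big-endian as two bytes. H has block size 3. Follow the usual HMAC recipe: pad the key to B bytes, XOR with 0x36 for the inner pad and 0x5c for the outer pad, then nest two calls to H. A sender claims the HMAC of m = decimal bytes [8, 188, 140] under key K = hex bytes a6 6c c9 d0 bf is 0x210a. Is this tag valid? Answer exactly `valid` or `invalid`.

Key hex bytes a6 6c c9 d0 bf is 5 bytes > B = 3, so hash it first: H(key) = 03 6a, then zero-pad to 3 bytes: K' = 03 6a 00.
K' ⊕ ipad = 35 5c 36; K' ⊕ opad = 5f 36 5c.
Inner hash: sum = 53+92+54+8+188+140 = 535 → 02 17.
Outer hash (recomputed tag): sum = 95+54+92+2+23 = 266 → 01 0a.
Recomputed tag = 010a; claimed = 210a → mismatch.

invalid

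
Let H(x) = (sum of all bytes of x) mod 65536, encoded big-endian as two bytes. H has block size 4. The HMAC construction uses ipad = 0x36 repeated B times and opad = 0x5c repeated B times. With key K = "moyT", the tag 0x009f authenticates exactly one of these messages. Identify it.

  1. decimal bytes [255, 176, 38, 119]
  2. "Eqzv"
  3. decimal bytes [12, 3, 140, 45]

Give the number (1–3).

Key "moyT" = 6d 6f 79 54 is exactly B = 4 bytes: K' = 6d 6f 79 54.
K' ⊕ ipad = 5b 59 4f 62; K' ⊕ opad = 31 33 25 08.
m1: inner = H(5b 59 4f 62 ff b0 26 77) = 03 b1; tag = H(31 33 25 08 03 b1) = 0145
m2: inner = H(5b 59 4f 62 45 71 7a 76) = 03 0b; tag = H(31 33 25 08 03 0b) = 009f ← matches
m3: inner = H(5b 59 4f 62 0c 03 8c 2d) = 02 2d; tag = H(31 33 25 08 02 2d) = 00c0

2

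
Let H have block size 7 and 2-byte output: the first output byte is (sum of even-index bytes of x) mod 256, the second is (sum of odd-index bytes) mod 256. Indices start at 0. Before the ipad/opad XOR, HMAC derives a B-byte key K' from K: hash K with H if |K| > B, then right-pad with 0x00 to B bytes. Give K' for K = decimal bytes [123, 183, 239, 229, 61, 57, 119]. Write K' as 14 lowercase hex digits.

Key decimal bytes [123, 183, 239, 229, 61, 57, 119] = 7b b7 ef e5 3d 39 77 is exactly B = 7 bytes: K' = 7b b7 ef e5 3d 39 77.

7bb7efe53d3977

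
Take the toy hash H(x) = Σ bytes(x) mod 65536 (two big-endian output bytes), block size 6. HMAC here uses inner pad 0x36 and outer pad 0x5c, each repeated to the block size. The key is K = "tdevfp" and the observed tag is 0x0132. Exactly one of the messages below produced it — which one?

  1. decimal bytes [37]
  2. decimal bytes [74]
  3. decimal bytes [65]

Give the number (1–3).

Key "tdevfp" = 74 64 65 76 66 70 is exactly B = 6 bytes: K' = 74 64 65 76 66 70.
K' ⊕ ipad = 42 52 53 40 50 46; K' ⊕ opad = 28 38 39 2a 3a 2c.
m1: inner = H(42 52 53 40 50 46 25) = 01 e2; tag = H(28 38 39 2a 3a 2c 01 e2) = 020c
m2: inner = H(42 52 53 40 50 46 4a) = 02 07; tag = H(28 38 39 2a 3a 2c 02 07) = 0132 ← matches
m3: inner = H(42 52 53 40 50 46 41) = 01 fe; tag = H(28 38 39 2a 3a 2c 01 fe) = 0228

2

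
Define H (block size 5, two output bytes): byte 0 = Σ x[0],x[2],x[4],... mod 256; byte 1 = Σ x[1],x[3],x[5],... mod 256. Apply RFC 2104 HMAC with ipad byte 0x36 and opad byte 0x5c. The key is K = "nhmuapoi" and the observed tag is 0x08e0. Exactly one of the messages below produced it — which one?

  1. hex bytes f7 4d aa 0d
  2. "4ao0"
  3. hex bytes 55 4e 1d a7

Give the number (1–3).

2

Key "nhmuapoi" = 6e 68 6d 75 61 70 6f 69 is 8 bytes > B = 5, so hash it first: H(key) = ab b6, then zero-pad to 5 bytes: K' = ab b6 00 00 00.
K' ⊕ ipad = 9d 80 36 36 36; K' ⊕ opad = f7 ea 5c 5c 5c.
m1: inner = H(9d 80 36 36 36 f7 4d aa 0d) = 63 57; tag = H(f7 ea 5c 5c 5c 63 57) = 06a9
m2: inner = H(9d 80 36 36 36 34 61 6f 30) = 9a 59; tag = H(f7 ea 5c 5c 5c 9a 59) = 08e0 ← matches
m3: inner = H(9d 80 36 36 36 55 4e 1d a7) = fe 28; tag = H(f7 ea 5c 5c 5c fe 28) = d744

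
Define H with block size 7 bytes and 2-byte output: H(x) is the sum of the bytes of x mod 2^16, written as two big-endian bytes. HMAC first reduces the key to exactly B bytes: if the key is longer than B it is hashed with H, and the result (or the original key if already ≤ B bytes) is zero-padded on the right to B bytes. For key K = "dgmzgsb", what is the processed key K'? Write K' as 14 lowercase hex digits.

Key "dgmzgsb" = 64 67 6d 7a 67 73 62 is exactly B = 7 bytes: K' = 64 67 6d 7a 67 73 62.

64676d7a677362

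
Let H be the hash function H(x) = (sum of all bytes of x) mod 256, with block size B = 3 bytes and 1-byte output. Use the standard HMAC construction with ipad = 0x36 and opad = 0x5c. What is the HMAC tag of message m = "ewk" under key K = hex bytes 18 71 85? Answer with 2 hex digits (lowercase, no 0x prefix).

b9

Key hex bytes 18 71 85 is exactly B = 3 bytes: K' = 18 71 85.
K' ⊕ ipad = 2e 47 b3.  K' ⊕ opad = 44 2d d9.
Inner input = (K'⊕ipad) ∥ m = 2e 47 b3 ∥ 65 77 6b.
Inner hash: sum = 46+71+179+101+119+107 = 623; mod 256 = 111 → 6f.
Outer input = (K'⊕opad) ∥ inner = 44 2d d9 ∥ 6f.
Outer hash (tag): sum = 68+45+217+111 = 441; mod 256 = 185 → b9.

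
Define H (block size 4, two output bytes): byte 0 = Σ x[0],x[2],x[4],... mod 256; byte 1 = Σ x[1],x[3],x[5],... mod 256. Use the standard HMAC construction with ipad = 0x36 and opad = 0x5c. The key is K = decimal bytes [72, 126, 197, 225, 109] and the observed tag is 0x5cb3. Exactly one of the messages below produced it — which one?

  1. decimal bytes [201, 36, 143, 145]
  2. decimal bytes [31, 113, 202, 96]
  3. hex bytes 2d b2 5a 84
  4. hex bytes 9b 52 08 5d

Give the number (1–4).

Key decimal bytes [72, 126, 197, 225, 109] = 48 7e c5 e1 6d is 5 bytes > B = 4, so hash it first: H(key) = 7a 5f, then zero-pad to 4 bytes: K' = 7a 5f 00 00.
K' ⊕ ipad = 4c 69 36 36; K' ⊕ opad = 26 03 5c 5c.
m1: inner = H(4c 69 36 36 c9 24 8f 91) = da 54; tag = H(26 03 5c 5c da 54) = 5cb3 ← matches
m2: inner = H(4c 69 36 36 1f 71 ca 60) = 6b 70; tag = H(26 03 5c 5c 6b 70) = edcf
m3: inner = H(4c 69 36 36 2d b2 5a 84) = 09 d5; tag = H(26 03 5c 5c 09 d5) = 8b34
m4: inner = H(4c 69 36 36 9b 52 08 5d) = 25 4e; tag = H(26 03 5c 5c 25 4e) = a7ad

1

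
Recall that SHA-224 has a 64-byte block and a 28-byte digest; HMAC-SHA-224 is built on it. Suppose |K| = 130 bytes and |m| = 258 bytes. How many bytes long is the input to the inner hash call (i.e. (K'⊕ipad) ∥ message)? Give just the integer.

Key is 130 > 64 bytes, so it is hashed to 28 bytes then zero-padded to 64: |K'| = 64.
Inner input = (K'⊕ipad) ∥ m → 64 + 258 = 322 bytes.

322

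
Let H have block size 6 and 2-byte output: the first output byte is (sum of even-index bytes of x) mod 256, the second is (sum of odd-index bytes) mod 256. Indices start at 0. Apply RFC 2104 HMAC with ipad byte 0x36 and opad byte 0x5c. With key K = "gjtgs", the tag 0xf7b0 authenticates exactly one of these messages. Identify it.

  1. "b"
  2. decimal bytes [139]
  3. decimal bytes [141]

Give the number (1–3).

Key "gjtgs" = 67 6a 74 67 73 is 5 bytes ≤ B = 6; zero-pad to 6 bytes: K' = 67 6a 74 67 73 00.
K' ⊕ ipad = 51 5c 42 51 45 36; K' ⊕ opad = 3b 36 28 3b 2f 5c.
m1: inner = H(51 5c 42 51 45 36 62) = 3a e3; tag = H(3b 36 28 3b 2f 5c 3a e3) = ccb0
m2: inner = H(51 5c 42 51 45 36 8b) = 63 e3; tag = H(3b 36 28 3b 2f 5c 63 e3) = f5b0
m3: inner = H(51 5c 42 51 45 36 8d) = 65 e3; tag = H(3b 36 28 3b 2f 5c 65 e3) = f7b0 ← matches

3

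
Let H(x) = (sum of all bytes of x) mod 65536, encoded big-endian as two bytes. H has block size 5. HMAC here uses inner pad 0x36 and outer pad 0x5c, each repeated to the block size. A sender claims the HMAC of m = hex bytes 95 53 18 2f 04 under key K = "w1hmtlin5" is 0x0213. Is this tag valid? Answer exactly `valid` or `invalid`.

valid

Key "w1hmtlin5" = 77 31 68 6d 74 6c 69 6e 35 is 9 bytes > B = 5, so hash it first: H(key) = 03 69, then zero-pad to 5 bytes: K' = 03 69 00 00 00.
K' ⊕ ipad = 35 5f 36 36 36; K' ⊕ opad = 5f 35 5c 5c 5c.
Inner hash: sum = 53+95+54+54+54+149+83+24+47+4 = 617 → 02 69.
Outer hash (recomputed tag): sum = 95+53+92+92+92+2+105 = 531 → 02 13.
Recomputed tag = 0213; claimed = 0213 → match.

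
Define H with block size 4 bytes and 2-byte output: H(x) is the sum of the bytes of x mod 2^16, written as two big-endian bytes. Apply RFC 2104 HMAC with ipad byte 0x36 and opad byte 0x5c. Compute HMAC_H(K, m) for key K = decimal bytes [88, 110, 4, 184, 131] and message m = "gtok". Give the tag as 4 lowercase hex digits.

Key decimal bytes [88, 110, 4, 184, 131] = 58 6e 04 b8 83 is 5 bytes > B = 4, so hash it first: H(key) = 02 05, then zero-pad to 4 bytes: K' = 02 05 00 00.
K' ⊕ ipad = 34 33 36 36.  K' ⊕ opad = 5e 59 5c 5c.
Inner input = (K'⊕ipad) ∥ m = 34 33 36 36 ∥ 67 74 6f 6b.
Inner hash: sum = 52+51+54+54+103+116+111+107 = 648 → 02 88.
Outer input = (K'⊕opad) ∥ inner = 5e 59 5c 5c ∥ 02 88.
Outer hash (tag): sum = 94+89+92+92+2+136 = 505 → 01 f9.

01f9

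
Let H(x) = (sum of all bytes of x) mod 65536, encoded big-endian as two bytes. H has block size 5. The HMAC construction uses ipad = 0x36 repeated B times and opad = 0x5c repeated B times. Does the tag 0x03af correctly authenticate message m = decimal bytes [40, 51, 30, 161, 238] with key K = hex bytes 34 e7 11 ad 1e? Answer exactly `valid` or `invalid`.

Key hex bytes 34 e7 11 ad 1e is exactly B = 5 bytes: K' = 34 e7 11 ad 1e.
K' ⊕ ipad = 02 d1 27 9b 28; K' ⊕ opad = 68 bb 4d f1 42.
Inner hash: sum = 2+209+39+155+40+40+51+30+161+238 = 965 → 03 c5.
Outer hash (recomputed tag): sum = 104+187+77+241+66+3+197 = 875 → 03 6b.
Recomputed tag = 036b; claimed = 03af → mismatch.

invalid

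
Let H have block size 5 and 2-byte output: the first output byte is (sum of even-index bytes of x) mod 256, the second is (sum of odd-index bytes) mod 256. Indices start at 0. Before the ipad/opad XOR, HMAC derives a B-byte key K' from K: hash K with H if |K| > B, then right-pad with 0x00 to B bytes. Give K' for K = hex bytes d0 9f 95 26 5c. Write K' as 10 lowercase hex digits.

Key hex bytes d0 9f 95 26 5c is exactly B = 5 bytes: K' = d0 9f 95 26 5c.

d09f95265c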